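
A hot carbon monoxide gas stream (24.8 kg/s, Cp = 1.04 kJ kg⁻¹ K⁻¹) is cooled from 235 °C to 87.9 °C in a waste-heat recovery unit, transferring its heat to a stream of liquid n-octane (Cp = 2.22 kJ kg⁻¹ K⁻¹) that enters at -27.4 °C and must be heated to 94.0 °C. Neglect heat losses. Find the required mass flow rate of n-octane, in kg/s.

Heat released by hot stream: Q = 24.8 × 1.04 × (235 − 87.9) = 3794 kJ/s
Energy balance on cold side (adiabatic exchanger): Q = ṁ_c·Cp_c·(T_c,out − T_c,in)
ṁ_c = 3794 / [2.22 × (94.0 − -27.4)] = 14.078 kg/s

ṁ_c = 14.1 kg/s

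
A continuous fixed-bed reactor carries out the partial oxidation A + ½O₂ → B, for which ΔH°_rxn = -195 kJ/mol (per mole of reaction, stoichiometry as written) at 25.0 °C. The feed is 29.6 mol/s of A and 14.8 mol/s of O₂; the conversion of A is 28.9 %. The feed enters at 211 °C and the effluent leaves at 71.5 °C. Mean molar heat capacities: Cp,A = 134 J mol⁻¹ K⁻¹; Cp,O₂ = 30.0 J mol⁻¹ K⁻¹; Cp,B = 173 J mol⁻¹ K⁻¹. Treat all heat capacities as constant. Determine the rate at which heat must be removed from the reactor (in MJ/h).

Q_out = 8190 MJ/h

Extent of reaction ξ = 0.289 × 29.6 = 8.5544 mol/s
Reaction term: ξ·ΔH°_rxn = 8.5544 × -195 = -1668.1 kJ/s
Sensible, feed 211→25 °C: -820.33 kJ/s
Outlet flows (mol/s): A 21.046, O₂ 10.523, B 8.5544
Sensible, products 25→71.5 °C: 214.63 kJ/s
Q = ΔH = -2273.8 kJ/s = -2273.8 kW
Heat removed = 8185.7 MJ/h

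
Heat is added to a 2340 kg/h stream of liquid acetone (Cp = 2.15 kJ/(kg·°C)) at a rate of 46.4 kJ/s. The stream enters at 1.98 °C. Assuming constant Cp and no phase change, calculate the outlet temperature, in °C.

T_out = 35.2 °C

Q = 46.4 kJ/s = 167040 kJ/h
ΔT = Q/(ṁ·Cp) = 167040/(2340×2.15) = 33.202 K
T_out = 1.98 + 33.202 = 35.182 °C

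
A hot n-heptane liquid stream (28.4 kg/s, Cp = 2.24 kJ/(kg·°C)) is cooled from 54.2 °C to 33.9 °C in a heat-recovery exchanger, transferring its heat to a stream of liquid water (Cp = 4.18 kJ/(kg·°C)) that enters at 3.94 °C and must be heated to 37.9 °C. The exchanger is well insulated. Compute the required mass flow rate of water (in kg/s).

Heat released by hot stream: Q = 28.4 × 2.24 × (54.2 − 33.9) = 1291.4 kJ/s
Energy balance on cold side (adiabatic exchanger): Q = ṁ_c·Cp_c·(T_c,out − T_c,in)
ṁ_c = 1291.4 / [4.18 × (37.9 − 3.94)] = 9.0974 kg/s

ṁ_c = 9.10 kg/s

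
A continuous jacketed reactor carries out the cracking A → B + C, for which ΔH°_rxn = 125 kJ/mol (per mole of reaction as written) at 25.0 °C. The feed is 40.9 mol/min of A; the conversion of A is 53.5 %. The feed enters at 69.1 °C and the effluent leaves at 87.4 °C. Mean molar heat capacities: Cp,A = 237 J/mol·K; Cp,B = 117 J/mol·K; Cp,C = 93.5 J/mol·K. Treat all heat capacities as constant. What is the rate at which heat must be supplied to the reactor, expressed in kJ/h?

Extent of reaction ξ = 0.535 × 40.9 = 21.881 mol/min
Reaction term: ξ·ΔH°_rxn = 21.881 × 125 = 2735.2 kJ/min
Sensible, feed 69.1→25 °C: -427.47 kJ/min
Outlet flows (mol/min): A 19.018, B 21.881, C 21.881
Sensible, products 25→87.4 °C: 568.68 kJ/min
Q = ΔH = 2876.4 kJ/min = 47.94 kW
Heat supplied = 172580 kJ/h

Q_in = 173000 kJ/h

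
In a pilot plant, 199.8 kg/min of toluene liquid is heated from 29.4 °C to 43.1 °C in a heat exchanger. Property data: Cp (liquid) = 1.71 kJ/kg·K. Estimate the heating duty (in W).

Q = 78000 W

Q = ṁ·Cp·ΔT = 199.8 × 1.71 × (43.1 − 29.4) = 4680.7 kJ/min
Converting: 4680.7 / 60 s = 78.012 kW
Heating duty = 78012 W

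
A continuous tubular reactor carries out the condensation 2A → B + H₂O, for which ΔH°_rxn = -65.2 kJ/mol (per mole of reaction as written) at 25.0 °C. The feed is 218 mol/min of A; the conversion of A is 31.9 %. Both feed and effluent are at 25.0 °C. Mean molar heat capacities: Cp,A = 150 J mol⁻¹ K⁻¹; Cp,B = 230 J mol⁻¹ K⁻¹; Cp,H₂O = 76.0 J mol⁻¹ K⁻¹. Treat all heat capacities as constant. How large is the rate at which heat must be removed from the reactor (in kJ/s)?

Extent of reaction ξ = 0.319 × 218 / 2 = 34.771 mol/min
Reaction term: ξ·ΔH°_rxn = 34.771 × -65.2 = -2267.1 kJ/min
Q = ΔH = -2267.1 kJ/min = -37.784 kW
Heat removed = 37.784 kJ/s

Q_out = 37.8 kJ/s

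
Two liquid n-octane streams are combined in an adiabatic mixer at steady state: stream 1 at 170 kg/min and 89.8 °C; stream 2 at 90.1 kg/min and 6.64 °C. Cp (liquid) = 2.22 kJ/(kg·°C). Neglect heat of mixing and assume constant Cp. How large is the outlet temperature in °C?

T_out = 61.0 °C

Adiabatic, steady state ⇒ Σ ṁᵢCp,ᵢ(T_out − Tᵢ) = 0
Σ ṁᵢCp,ᵢTᵢ = 170×2.22×89.8 + 90.1×2.22×6.64 = 35219
Σ ṁᵢCp,ᵢ = 170×2.22 + 90.1×2.22 = 577.42
T_out = 35219 / 577.42 = 60.993 °C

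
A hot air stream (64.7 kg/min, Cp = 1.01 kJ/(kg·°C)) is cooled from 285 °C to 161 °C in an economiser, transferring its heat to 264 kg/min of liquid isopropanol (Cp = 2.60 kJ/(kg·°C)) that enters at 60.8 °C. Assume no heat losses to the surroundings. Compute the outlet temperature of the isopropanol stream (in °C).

T_c,out = 72.6 °C

Heat released by hot stream: Q = 64.7 × 1.01 × (285 − 161) = 8103 kJ/min
Energy balance on cold side (adiabatic exchanger): Q = ṁ_c·Cp_c·(T_c,out − T_c,in)
T_c,out = 60.8 + 8103/(264 × 2.60) = 72.605 °C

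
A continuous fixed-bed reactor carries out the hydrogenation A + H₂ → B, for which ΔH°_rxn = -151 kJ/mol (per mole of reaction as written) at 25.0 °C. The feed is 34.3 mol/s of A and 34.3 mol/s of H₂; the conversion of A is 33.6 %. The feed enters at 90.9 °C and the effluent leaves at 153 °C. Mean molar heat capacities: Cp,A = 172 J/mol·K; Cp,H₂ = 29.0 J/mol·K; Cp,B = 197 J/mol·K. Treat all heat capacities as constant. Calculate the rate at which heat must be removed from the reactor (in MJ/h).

Extent of reaction ξ = 0.336 × 34.3 = 11.525 mol/s
Reaction term: ξ·ΔH°_rxn = 11.525 × -151 = -1740.2 kJ/s
Sensible, feed 90.9→25 °C: -454.33 kJ/s
Outlet flows (mol/s): A 22.775, H₂ 22.775, B 11.525
Sensible, products 25→153 °C: 876.57 kJ/s
Q = ΔH = -1318 kJ/s = -1318 kW
Heat removed = 4744.8 MJ/h

Q_out = 4740 MJ/h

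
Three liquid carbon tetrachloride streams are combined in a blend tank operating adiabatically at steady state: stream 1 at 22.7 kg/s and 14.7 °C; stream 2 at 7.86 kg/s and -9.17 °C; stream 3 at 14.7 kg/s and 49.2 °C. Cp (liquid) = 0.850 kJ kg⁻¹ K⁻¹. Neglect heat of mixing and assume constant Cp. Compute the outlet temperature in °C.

No heat crosses the boundary, so H_out = H_in.
Σ ṁᵢCp,ᵢTᵢ = 22.7×0.850×14.7 + 7.86×0.850×-9.17 + 14.7×0.850×49.2 = 837.13
Σ ṁᵢCp,ᵢ = 22.7×0.850 + 7.86×0.850 + 14.7×0.850 = 38.471
T_out = 837.13 / 38.471 = 21.76 °C

T_out = 21.8 °C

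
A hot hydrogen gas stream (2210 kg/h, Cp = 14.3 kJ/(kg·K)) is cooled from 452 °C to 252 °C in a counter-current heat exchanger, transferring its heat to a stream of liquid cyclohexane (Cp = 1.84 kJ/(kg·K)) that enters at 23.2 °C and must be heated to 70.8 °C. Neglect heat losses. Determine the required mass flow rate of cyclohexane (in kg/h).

ṁ_c = 72200 kg/h

Heat released by hot stream: Q = 2210 × 14.3 × (452 − 252) = 6.3206e+06 kJ/h
Energy balance on cold side (adiabatic exchanger): Q = ṁ_c·Cp_c·(T_c,out − T_c,in)
ṁ_c = 6.3206e+06 / [1.84 × (70.8 − 23.2)] = 72166 kg/h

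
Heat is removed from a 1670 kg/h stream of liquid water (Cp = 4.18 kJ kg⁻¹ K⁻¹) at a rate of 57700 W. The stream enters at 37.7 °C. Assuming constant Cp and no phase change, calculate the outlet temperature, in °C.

Q = 57700 W = 207720 kJ/h
ΔT = Q/(ṁ·Cp) = 207720/(1670×4.18) = 29.757 K
T_out = 37.7 − 29.757 = 7.9432 °C

T_out = 7.94 °C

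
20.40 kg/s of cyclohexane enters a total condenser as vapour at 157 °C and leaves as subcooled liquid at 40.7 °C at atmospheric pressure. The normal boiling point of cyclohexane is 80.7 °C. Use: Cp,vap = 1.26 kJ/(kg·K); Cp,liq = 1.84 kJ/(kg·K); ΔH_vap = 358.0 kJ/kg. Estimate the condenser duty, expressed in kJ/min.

vapour 157→80.7 °C: -96.138 kJ/kg
condensation at 80.7 °C: -358 kJ/kg
liquid 80.7→40.7 °C: -73.6 kJ/kg
Δh = -96.138 + -358 + -73.6 = -527.74 kJ/kg
Q = ṁ·Δh = 20.40 kg/s × -527.74 kJ/kg = -10766 kJ/s
|Q| = 10766 kW = 645950 kJ/min

Q_c = 646000 kJ/min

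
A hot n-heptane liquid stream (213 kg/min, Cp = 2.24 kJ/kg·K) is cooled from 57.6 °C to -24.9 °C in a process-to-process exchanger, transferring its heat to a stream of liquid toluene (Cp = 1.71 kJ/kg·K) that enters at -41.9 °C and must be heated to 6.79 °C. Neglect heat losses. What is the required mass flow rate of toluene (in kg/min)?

ṁ_c = 473 kg/min

Heat released by hot stream: Q = 213 × 2.24 × (57.6 − -24.9) = 39362 kJ/min
Energy balance on cold side (adiabatic exchanger): Q = ṁ_c·Cp_c·(T_c,out − T_c,in)
ṁ_c = 39362 / [1.71 × (6.79 − -41.9)] = 472.77 kg/min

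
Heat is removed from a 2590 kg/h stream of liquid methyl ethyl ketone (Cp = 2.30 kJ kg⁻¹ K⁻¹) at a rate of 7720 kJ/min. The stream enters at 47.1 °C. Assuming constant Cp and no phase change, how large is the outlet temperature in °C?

Q = 7720 kJ/min = 463200 kJ/h
ΔT = Q/(ṁ·Cp) = 463200/(2590×2.30) = 77.757 K
T_out = 47.1 − 77.757 = -30.657 °C

T_out = -30.7 °C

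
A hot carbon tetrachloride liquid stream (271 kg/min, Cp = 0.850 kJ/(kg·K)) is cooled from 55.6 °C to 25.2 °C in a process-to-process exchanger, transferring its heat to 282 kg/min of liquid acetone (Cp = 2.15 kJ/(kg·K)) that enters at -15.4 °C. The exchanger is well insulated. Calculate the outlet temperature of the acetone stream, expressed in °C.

T_c,out = -3.85 °C

Heat released by hot stream: Q = 271 × 0.850 × (55.6 − 25.2) = 7002.6 kJ/min
Energy balance on cold side (adiabatic exchanger): Q = ṁ_c·Cp_c·(T_c,out − T_c,in)
T_c,out = -15.4 + 7002.6/(282 × 2.15) = -3.8502 °C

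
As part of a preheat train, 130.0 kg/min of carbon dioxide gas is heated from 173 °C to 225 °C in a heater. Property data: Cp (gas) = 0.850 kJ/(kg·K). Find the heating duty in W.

Q = ṁ·Cp·ΔT = 130.0 × 0.850 × (225 − 173) = 5746 kJ/min
Converting: 5746 / 60 s = 95.767 kW
Heating duty = 95767 W

Q = 95800 W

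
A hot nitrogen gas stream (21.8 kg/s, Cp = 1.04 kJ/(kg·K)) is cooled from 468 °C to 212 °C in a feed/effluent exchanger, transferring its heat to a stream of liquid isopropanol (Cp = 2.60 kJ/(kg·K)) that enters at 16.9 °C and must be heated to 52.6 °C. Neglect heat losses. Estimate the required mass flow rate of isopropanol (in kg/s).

ṁ_c = 62.5 kg/s

Heat released by hot stream: Q = 21.8 × 1.04 × (468 − 212) = 5804 kJ/s
Energy balance on cold side (adiabatic exchanger): Q = ṁ_c·Cp_c·(T_c,out − T_c,in)
ṁ_c = 5804 / [2.60 × (52.6 − 16.9)] = 62.53 kg/s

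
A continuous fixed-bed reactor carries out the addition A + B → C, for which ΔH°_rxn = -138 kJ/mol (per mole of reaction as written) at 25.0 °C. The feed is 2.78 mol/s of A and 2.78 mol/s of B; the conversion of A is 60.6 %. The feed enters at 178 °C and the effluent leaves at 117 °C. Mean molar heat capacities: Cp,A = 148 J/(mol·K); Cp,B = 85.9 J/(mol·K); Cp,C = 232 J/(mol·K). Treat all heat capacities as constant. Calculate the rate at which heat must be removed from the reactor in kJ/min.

Q_out = 16300 kJ/min

Extent of reaction ξ = 0.606 × 2.78 = 1.6847 mol/s
Reaction term: ξ·ΔH°_rxn = 1.6847 × -138 = -232.49 kJ/s
Sensible, feed 178→25 °C: -99.487 kJ/s
Outlet flows (mol/s): A 1.0953, B 1.0953, C 1.6847
Sensible, products 25→117 °C: 59.528 kJ/s
Q = ΔH = -272.45 kJ/s = -272.45 kW
Heat removed = 16347 kJ/min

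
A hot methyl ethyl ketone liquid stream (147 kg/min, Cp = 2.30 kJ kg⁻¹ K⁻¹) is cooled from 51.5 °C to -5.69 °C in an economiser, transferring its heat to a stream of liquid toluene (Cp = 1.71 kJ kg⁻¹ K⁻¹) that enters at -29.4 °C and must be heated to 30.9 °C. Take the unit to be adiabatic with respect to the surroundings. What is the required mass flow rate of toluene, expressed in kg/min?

Heat released by hot stream: Q = 147 × 2.30 × (51.5 − -5.69) = 19336 kJ/min
Energy balance on cold side (adiabatic exchanger): Q = ṁ_c·Cp_c·(T_c,out − T_c,in)
ṁ_c = 19336 / [1.71 × (30.9 − -29.4)] = 187.52 kg/min

ṁ_c = 188 kg/min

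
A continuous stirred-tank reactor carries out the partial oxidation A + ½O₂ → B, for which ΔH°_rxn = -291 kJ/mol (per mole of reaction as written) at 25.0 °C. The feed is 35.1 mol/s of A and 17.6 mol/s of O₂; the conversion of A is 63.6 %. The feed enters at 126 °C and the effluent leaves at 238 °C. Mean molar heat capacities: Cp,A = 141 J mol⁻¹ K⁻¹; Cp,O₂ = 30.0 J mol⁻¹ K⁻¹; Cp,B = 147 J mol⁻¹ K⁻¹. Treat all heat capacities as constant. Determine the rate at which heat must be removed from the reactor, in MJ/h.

Extent of reaction ξ = 0.636 × 35.1 = 22.324 mol/s
Reaction term: ξ·ΔH°_rxn = 22.324 × -291 = -6496.2 kJ/s
Sensible, feed 126→25 °C: -553.19 kJ/s
Outlet flows (mol/s): A 12.776, O₂ 6.4382, B 22.324
Sensible, products 25→238 °C: 1123.8 kJ/s
Q = ΔH = -5925.5 kJ/s = -5925.5 kW
Heat removed = 21332 MJ/h

Q_out = 21300 MJ/h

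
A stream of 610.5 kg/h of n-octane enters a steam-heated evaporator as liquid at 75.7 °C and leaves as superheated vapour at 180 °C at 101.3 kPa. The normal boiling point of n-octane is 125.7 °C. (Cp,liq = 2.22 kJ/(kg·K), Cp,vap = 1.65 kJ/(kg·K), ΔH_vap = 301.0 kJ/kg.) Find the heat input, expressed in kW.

Q = 85.1 kW

liquid 75.7→125.7 °C: 111 kJ/kg
vaporisation at 125.7 °C: 301 kJ/kg
vapour 125.7→180 °C: 89.595 kJ/kg
Δh = 111 + 301 + 89.595 = 501.6 kJ/kg
Q = ṁ·Δh = 610.5 kg/h × 501.6 kJ/kg = 306220 kJ/h
|Q| = 85.062 kW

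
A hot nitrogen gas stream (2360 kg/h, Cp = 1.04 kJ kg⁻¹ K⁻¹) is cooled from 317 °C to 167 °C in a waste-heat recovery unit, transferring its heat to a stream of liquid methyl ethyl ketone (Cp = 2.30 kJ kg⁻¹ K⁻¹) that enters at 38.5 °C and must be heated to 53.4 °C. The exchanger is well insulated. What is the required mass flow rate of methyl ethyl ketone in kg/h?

ṁ_c = 10700 kg/h

Heat released by hot stream: Q = 2360 × 1.04 × (317 − 167) = 368160 kJ/h
Energy balance on cold side (adiabatic exchanger): Q = ṁ_c·Cp_c·(T_c,out − T_c,in)
ṁ_c = 368160 / [2.30 × (53.4 − 38.5)] = 10743 kg/h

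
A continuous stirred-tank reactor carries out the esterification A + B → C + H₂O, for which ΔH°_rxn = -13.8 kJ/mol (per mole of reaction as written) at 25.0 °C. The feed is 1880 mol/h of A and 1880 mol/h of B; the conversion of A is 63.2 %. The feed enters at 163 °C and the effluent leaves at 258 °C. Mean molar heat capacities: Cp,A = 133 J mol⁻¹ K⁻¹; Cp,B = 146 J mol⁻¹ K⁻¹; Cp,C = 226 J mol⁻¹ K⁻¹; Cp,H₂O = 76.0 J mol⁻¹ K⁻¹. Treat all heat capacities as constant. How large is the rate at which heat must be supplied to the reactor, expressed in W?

Q_in = 11100 W

Extent of reaction ξ = 0.632 × 1880 = 1188.2 mol/h
Reaction term: ξ·ΔH°_rxn = 1188.2 × -13.8 = -16397 kJ/h
Sensible, feed 163→25 °C: -72384 kJ/h
Outlet flows (mol/h): A 691.84, B 691.84, C 1188.2, H₂O 1188.2
Sensible, products 25→258 °C: 128580 kJ/h
Q = ΔH = 39800 kJ/h = 11.056 kW
Heat supplied = 11056 W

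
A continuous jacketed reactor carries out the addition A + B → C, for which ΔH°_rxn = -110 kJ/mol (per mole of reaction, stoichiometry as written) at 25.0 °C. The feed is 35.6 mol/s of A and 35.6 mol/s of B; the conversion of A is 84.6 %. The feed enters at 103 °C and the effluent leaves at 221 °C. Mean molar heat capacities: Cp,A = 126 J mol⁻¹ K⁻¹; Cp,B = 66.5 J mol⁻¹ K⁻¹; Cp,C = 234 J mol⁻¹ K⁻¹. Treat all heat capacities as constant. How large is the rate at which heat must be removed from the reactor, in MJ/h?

Extent of reaction ξ = 0.846 × 35.6 = 30.118 mol/s
Reaction term: ξ·ΔH°_rxn = 30.118 × -110 = -3312.9 kJ/s
Sensible, feed 103→25 °C: -534.53 kJ/s
Outlet flows (mol/s): A 5.4824, B 5.4824, C 30.118
Sensible, products 25→221 °C: 1588.2 kJ/s
Q = ΔH = -2259.3 kJ/s = -2259.3 kW
Heat removed = 8133.5 MJ/h

Q_out = 8130 MJ/h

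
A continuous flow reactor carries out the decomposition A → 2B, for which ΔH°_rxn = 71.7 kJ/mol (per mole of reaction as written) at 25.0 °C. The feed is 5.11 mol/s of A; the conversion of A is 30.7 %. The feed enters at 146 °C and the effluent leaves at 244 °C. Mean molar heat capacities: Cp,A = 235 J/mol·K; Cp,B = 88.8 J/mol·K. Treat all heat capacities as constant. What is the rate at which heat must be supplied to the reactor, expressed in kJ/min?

Extent of reaction ξ = 0.307 × 5.11 = 1.5688 mol/s
Reaction term: ξ·ΔH°_rxn = 1.5688 × 71.7 = 112.48 kJ/s
Sensible, feed 146→25 °C: -145.3 kJ/s
Outlet flows (mol/s): A 3.5412, B 3.1375
Sensible, products 25→244 °C: 243.27 kJ/s
Q = ΔH = 210.44 kJ/s = 210.44 kW
Heat supplied = 12627 kJ/min

Q_in = 12600 kJ/min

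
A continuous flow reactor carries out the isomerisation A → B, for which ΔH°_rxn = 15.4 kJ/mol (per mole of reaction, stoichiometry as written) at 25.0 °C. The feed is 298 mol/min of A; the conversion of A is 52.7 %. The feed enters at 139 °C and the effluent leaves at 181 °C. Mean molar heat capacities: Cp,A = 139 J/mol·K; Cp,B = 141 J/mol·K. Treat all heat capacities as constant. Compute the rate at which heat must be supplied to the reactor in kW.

Q_in = 70.1 kW

Extent of reaction ξ = 0.527 × 298 = 157.05 mol/min
Reaction term: ξ·ΔH°_rxn = 157.05 × 15.4 = 2418.5 kJ/min
Sensible, feed 139→25 °C: -4722.1 kJ/min
Outlet flows (mol/min): A 140.95, B 157.05
Sensible, products 25→181 °C: 6510.8 kJ/min
Q = ΔH = 4207.2 kJ/min = 70.121 kW
Heat supplied = 70.121 kW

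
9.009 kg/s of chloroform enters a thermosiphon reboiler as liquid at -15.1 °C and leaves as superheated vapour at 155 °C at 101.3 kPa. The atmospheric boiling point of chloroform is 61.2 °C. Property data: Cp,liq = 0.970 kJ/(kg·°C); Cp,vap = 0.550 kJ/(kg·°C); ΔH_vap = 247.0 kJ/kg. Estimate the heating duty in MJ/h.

Q = 12100 MJ/h

liquid -15.1→61.2 °C: 74.011 kJ/kg
vaporisation at 61.2 °C: 247 kJ/kg
vapour 61.2→155 °C: 51.59 kJ/kg
Δh = 74.011 + 247 + 51.59 = 372.6 kJ/kg
Q = ṁ·Δh = 9.009 kg/s × 372.6 kJ/kg = 3356.8 kJ/s
|Q| = 3356.8 kW = 12084 MJ/h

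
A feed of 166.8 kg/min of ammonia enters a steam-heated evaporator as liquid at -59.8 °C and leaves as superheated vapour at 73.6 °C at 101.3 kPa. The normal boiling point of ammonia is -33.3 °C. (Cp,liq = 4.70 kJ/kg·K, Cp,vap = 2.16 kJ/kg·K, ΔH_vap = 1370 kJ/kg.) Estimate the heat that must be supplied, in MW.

liquid -59.8→-33.3 °C: 124.55 kJ/kg
vaporisation at -33.3 °C: 1370 kJ/kg
vapour -33.3→73.6 °C: 230.9 kJ/kg
Δh = 124.55 + 1370 + 230.9 = 1725.5 kJ/kg
Q = ṁ·Δh = 166.8 kg/min × 1725.5 kJ/kg = 287810 kJ/min
|Q| = 4796.8 kW = 4.7968 MW

Q = 4.80 MW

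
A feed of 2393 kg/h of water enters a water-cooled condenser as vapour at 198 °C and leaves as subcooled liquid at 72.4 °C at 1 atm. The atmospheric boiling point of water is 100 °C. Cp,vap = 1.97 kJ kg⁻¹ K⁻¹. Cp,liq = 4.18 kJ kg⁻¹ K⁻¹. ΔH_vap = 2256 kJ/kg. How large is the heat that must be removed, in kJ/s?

Q_c = 1700 kJ/s

vapour 198→100 °C: -193.06 kJ/kg
condensation at 100 °C: -2256 kJ/kg
liquid 100→72.4 °C: -115.37 kJ/kg
Δh = -193.06 + -2256 + -115.37 = -2564.4 kJ/kg
Q = ṁ·Δh = 2393 kg/h × -2564.4 kJ/kg = -6.1367e+06 kJ/h
|Q| = 1704.6 kW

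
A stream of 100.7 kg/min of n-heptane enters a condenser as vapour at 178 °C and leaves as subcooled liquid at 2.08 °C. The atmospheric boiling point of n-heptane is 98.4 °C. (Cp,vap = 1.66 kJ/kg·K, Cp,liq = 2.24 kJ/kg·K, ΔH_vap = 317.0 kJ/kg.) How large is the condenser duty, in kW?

vapour 178→98.4 °C: -132.14 kJ/kg
condensation at 98.4 °C: -317 kJ/kg
liquid 98.4→2.08 °C: -215.76 kJ/kg
Δh = -132.14 + -317 + -215.76 = -664.89 kJ/kg
Q = ṁ·Δh = 100.7 kg/min × -664.89 kJ/kg = -66955 kJ/min
|Q| = 1115.9 kW

Q_c = 1120 kW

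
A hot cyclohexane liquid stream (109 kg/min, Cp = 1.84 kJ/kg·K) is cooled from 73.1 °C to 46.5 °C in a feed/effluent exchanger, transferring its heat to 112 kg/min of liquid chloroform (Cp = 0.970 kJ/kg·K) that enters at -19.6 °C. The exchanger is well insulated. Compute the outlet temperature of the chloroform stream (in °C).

Heat released by hot stream: Q = 109 × 1.84 × (73.1 − 46.5) = 5334.9 kJ/min
Energy balance on cold side (adiabatic exchanger): Q = ṁ_c·Cp_c·(T_c,out − T_c,in)
T_c,out = -19.6 + 5334.9/(112 × 0.970) = 29.506 °C

T_c,out = 29.5 °C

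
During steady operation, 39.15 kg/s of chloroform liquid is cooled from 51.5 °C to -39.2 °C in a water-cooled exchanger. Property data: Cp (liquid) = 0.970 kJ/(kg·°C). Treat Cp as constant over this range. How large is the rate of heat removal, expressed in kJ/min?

Q_c = 207000 kJ/min

Q = ṁ·Cp·ΔT = 39.15 × 0.970 × (-39.2 − 51.5) = -3444.4 kJ/s
Cooling duty = 206660 kJ/min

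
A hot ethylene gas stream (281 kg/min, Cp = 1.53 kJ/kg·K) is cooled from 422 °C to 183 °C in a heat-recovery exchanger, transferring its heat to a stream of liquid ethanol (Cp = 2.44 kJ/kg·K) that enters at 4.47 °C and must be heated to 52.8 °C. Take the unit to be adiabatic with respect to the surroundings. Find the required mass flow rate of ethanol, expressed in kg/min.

Heat released by hot stream: Q = 281 × 1.53 × (422 − 183) = 102750 kJ/min
Energy balance on cold side (adiabatic exchanger): Q = ṁ_c·Cp_c·(T_c,out − T_c,in)
ṁ_c = 102750 / [2.44 × (52.8 − 4.47)] = 871.34 kg/min

ṁ_c = 871 kg/min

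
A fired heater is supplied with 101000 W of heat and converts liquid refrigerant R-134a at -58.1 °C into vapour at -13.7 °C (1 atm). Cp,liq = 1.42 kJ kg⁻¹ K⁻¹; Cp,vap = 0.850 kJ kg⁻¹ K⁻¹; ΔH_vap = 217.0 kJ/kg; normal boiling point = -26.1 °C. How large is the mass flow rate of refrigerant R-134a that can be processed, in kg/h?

ṁ = 1330 kg/h

Δh = 1.42×(-26.1−-58.1) + 217.0 + 0.850×(-13.7−-26.1) = 272.98 kJ/kg
Q = 101000 W = 101 kJ/s = 363600 kJ/h
ṁ = Q/Δh = 363600 / 272.98 = 1332 kg/h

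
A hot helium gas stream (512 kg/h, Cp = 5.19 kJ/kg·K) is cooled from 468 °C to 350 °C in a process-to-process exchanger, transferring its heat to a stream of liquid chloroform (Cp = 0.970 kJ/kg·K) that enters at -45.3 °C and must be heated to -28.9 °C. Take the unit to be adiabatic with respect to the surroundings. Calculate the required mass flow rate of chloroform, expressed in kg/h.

ṁ_c = 19700 kg/h

Heat released by hot stream: Q = 512 × 5.19 × (468 − 350) = 313560 kJ/h
Energy balance on cold side (adiabatic exchanger): Q = ṁ_c·Cp_c·(T_c,out − T_c,in)
ṁ_c = 313560 / [0.970 × (-28.9 − -45.3)] = 19711 kg/h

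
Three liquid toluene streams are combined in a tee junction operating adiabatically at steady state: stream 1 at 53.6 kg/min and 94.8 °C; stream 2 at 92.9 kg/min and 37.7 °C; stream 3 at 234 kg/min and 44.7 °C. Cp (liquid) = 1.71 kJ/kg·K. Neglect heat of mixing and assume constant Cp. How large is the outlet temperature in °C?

T_out = 50.0 °C

Adiabatic, steady state ⇒ Σ ṁᵢCp,ᵢ(T_out − Tᵢ) = 0
Σ ṁᵢCp,ᵢTᵢ = 53.6×1.71×94.8 + 92.9×1.71×37.7 + 234×1.71×44.7 = 32564
Σ ṁᵢCp,ᵢ = 53.6×1.71 + 92.9×1.71 + 234×1.71 = 650.65
T_out = 32564 / 650.65 = 50.048 °C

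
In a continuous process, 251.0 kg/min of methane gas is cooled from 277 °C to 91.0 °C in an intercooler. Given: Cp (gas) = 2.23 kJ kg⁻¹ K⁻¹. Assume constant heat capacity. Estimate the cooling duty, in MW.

Q_c = 1.74 MW

Q = ṁ·Cp·ΔT = 251.0 × 2.23 × (91.0 − 277) = -104110 kJ/min
Converting: 104110 / 60 s = 1735.2 kW
Cooling duty = 1.7352 MW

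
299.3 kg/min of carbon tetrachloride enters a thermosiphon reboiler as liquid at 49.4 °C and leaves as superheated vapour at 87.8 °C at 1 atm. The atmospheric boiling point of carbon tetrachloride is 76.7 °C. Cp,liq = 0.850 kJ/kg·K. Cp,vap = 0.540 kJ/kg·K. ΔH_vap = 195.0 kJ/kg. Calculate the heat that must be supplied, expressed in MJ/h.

liquid 49.4→76.7 °C: 23.205 kJ/kg
vaporisation at 76.7 °C: 195 kJ/kg
vapour 76.7→87.8 °C: 5.994 kJ/kg
Δh = 23.205 + 195 + 5.994 = 224.2 kJ/kg
Q = ṁ·Δh = 299.3 kg/min × 224.2 kJ/kg = 67103 kJ/min
|Q| = 1118.4 kW = 4026.2 MJ/h

Q = 4030 MJ/h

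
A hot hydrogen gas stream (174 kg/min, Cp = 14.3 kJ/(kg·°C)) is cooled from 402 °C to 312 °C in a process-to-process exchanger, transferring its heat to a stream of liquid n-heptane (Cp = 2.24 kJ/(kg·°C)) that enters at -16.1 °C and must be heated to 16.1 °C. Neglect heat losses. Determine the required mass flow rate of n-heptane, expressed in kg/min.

ṁ_c = 3100 kg/min

Heat released by hot stream: Q = 174 × 14.3 × (402 − 312) = 223940 kJ/min
Energy balance on cold side (adiabatic exchanger): Q = ṁ_c·Cp_c·(T_c,out − T_c,in)
ṁ_c = 223940 / [2.24 × (16.1 − -16.1)] = 3104.7 kg/min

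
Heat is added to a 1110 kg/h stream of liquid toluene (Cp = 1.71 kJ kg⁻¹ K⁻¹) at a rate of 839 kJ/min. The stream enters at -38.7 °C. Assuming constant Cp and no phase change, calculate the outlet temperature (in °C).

T_out = -12.2 °C

Q = 839 kJ/min = 50340 kJ/h
ΔT = Q/(ṁ·Cp) = 50340/(1110×1.71) = 26.521 K
T_out = -38.7 + 26.521 = -12.179 °C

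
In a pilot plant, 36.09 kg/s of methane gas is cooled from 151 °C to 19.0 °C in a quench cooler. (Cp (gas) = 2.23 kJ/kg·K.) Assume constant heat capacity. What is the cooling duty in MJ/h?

Q_c = 38200 MJ/h

Q = ṁ·Cp·ΔT = 36.09 × 2.23 × (19.0 − 151) = -10623 kJ/s
Cooling duty = 38244 MJ/h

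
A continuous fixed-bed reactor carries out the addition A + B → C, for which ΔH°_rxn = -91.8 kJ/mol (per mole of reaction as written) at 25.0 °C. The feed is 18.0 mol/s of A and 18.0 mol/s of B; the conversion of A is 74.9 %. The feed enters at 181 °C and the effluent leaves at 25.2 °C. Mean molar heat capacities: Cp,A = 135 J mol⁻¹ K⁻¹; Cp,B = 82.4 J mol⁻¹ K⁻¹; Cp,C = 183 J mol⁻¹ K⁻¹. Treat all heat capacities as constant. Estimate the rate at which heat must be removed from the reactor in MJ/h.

Q_out = 6650 MJ/h

Extent of reaction ξ = 0.749 × 18.0 = 13.482 mol/s
Reaction term: ξ·ΔH°_rxn = 13.482 × -91.8 = -1237.6 kJ/s
Sensible, feed 181→25 °C: -610.46 kJ/s
Outlet flows (mol/s): A 4.518, B 4.518, C 13.482
Sensible, products 25→25.2 °C: 0.68988 kJ/s
Q = ΔH = -1847.4 kJ/s = -1847.4 kW
Heat removed = 6650.7 MJ/h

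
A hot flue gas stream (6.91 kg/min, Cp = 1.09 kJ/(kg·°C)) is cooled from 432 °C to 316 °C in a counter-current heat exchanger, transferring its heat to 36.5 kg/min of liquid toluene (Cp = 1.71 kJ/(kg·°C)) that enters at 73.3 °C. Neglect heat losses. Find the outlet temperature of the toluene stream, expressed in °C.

T_c,out = 87.3 °C

Heat released by hot stream: Q = 6.91 × 1.09 × (432 − 316) = 873.7 kJ/min
Energy balance on cold side (adiabatic exchanger): Q = ṁ_c·Cp_c·(T_c,out − T_c,in)
T_c,out = 73.3 + 873.7/(36.5 × 1.71) = 87.298 °C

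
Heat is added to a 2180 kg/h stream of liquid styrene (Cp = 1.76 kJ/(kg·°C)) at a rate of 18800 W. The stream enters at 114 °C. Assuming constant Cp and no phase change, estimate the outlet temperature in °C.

Q = 18800 W = 67680 kJ/h
ΔT = Q/(ṁ·Cp) = 67680/(2180×1.76) = 17.64 K
T_out = 114 + 17.64 = 131.64 °C

T_out = 132 °C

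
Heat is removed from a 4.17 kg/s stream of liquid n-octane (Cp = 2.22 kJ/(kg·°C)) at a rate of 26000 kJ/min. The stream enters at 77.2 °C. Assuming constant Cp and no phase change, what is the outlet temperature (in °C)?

Q = 26000 kJ/min = 433.33 kJ/s
ΔT = Q/(ṁ·Cp) = 433.33/(4.17×2.22) = 46.809 K
T_out = 77.2 − 46.809 = 30.391 °C

T_out = 30.4 °C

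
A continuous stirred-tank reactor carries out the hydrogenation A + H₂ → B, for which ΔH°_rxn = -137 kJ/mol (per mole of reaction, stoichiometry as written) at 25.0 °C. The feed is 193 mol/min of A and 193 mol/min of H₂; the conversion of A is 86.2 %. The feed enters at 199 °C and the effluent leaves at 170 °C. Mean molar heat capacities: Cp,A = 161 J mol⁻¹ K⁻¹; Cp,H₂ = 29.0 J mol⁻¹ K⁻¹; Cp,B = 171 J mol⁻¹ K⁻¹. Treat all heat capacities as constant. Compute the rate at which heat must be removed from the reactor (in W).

Extent of reaction ξ = 0.862 × 193 = 166.37 mol/min
Reaction term: ξ·ΔH°_rxn = 166.37 × -137 = -22792 kJ/min
Sensible, feed 199→25 °C: -6380.6 kJ/min
Outlet flows (mol/min): A 26.634, H₂ 26.634, B 166.37
Sensible, products 25→170 °C: 4858.8 kJ/min
Q = ΔH = -24314 kJ/min = -405.23 kW
Heat removed = 405230 W

Q_out = 405000 W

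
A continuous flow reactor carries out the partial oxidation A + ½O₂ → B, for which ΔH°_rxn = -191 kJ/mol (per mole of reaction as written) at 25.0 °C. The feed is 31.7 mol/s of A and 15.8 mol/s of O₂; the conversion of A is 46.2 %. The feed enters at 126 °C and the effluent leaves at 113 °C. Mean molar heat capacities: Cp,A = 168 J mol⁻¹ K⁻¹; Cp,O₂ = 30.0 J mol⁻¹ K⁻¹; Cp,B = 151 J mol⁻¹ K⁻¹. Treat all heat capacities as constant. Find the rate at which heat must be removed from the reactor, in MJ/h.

Extent of reaction ξ = 0.462 × 31.7 = 14.645 mol/s
Reaction term: ξ·ΔH°_rxn = 14.645 × -191 = -2797.3 kJ/s
Sensible, feed 126→25 °C: -585.76 kJ/s
Outlet flows (mol/s): A 17.055, O₂ 8.4773, B 14.645
Sensible, products 25→113 °C: 469.12 kJ/s
Q = ΔH = -2913.9 kJ/s = -2913.9 kW
Heat removed = 10490 MJ/h

Q_out = 10500 MJ/h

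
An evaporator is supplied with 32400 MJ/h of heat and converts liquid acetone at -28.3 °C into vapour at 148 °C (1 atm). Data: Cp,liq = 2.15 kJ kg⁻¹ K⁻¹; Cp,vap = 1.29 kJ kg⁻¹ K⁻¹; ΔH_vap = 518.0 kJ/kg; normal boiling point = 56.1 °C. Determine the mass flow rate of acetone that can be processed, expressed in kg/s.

ṁ = 11.0 kg/s

Δh = 2.15×(56.1−-28.3) + 518.0 + 1.29×(148−56.1) = 818.01 kJ/kg
Q = 32400 MJ/h = 9000 kJ/s = 9000 kJ/s
ṁ = Q/Δh = 9000 / 818.01 = 11.002 kg/s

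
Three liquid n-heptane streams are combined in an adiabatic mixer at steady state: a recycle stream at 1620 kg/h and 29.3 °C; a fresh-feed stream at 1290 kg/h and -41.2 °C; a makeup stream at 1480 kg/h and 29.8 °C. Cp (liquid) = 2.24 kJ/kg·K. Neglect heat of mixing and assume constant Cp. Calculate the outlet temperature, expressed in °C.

No heat crosses the boundary, so H_out = H_in.
T_out = Σ ṁᵢCp,ᵢTᵢ / Σ ṁᵢCp,ᵢ
      = 86065 / 9833.6 = 8.7522 °C

T_out = 8.75 °C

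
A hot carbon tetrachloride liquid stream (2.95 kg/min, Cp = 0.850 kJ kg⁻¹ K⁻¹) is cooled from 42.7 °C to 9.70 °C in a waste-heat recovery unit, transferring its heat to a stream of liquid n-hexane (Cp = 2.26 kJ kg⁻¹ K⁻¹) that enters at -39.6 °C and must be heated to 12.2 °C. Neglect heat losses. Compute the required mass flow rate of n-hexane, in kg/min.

Heat released by hot stream: Q = 2.95 × 0.850 × (42.7 − 9.70) = 82.748 kJ/min
Energy balance on cold side (adiabatic exchanger): Q = ṁ_c·Cp_c·(T_c,out − T_c,in)
ṁ_c = 82.748 / [2.26 × (12.2 − -39.6)] = 0.70683 kg/min

ṁ_c = 0.707 kg/min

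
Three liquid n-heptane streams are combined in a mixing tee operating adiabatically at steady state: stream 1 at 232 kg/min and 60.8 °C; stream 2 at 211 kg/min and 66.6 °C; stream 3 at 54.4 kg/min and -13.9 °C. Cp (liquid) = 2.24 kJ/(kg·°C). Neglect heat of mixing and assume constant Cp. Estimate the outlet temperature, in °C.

T_out = 55.1 °C

No heat crosses the boundary, so H_out = H_in.
Σ ṁᵢCp,ᵢTᵢ = 232×2.24×60.8 + 211×2.24×66.6 + 54.4×2.24×-13.9 = 61381
Σ ṁᵢCp,ᵢ = 232×2.24 + 211×2.24 + 54.4×2.24 = 1114.2
T_out = 61381 / 1114.2 = 55.091 °C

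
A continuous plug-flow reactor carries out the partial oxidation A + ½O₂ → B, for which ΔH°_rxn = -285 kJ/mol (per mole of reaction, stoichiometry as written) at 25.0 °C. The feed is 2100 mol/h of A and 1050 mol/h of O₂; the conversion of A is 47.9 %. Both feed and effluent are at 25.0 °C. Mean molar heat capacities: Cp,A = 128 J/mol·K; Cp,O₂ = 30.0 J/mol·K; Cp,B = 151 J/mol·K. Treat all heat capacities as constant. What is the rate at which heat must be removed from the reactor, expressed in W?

Extent of reaction ξ = 0.479 × 2100 = 1005.9 mol/h
Reaction term: ξ·ΔH°_rxn = 1005.9 × -285 = -286680 kJ/h
Q = ΔH = -286680 kJ/h = -79.634 kW
Heat removed = 79634 W

Q_out = 79600 W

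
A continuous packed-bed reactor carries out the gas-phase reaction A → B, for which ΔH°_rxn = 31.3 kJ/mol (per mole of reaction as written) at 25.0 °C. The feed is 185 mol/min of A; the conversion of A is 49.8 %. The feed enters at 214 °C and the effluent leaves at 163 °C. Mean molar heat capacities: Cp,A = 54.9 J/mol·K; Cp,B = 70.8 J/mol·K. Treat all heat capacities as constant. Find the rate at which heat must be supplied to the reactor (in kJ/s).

Q_in = 42.8 kJ/s

Extent of reaction ξ = 0.498 × 185 = 92.13 mol/min
Reaction term: ξ·ΔH°_rxn = 92.13 × 31.3 = 2883.7 kJ/min
Sensible, feed 214→25 °C: -1919.6 kJ/min
Outlet flows (mol/min): A 92.87, B 92.13
Sensible, products 25→163 °C: 1603.7 kJ/min
Q = ΔH = 2567.8 kJ/min = 42.797 kW
Heat supplied = 42.797 kJ/s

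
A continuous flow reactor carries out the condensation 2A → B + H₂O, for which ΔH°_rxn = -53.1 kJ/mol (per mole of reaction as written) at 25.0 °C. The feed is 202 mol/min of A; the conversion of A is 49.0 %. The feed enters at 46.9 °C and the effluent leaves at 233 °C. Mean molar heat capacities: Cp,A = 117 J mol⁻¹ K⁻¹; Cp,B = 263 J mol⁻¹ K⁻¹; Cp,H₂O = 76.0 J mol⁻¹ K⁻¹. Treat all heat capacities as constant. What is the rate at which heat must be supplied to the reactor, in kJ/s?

Q_in = 47.5 kJ/s

Extent of reaction ξ = 0.490 × 202 / 2 = 49.49 mol/min
Reaction term: ξ·ΔH°_rxn = 49.49 × -53.1 = -2627.9 kJ/min
Sensible, feed 46.9→25 °C: -517.58 kJ/min
Outlet flows (mol/min): A 103.02, B 49.49, H₂O 49.49
Sensible, products 25→233 °C: 5996.7 kJ/min
Q = ΔH = 2851.2 kJ/min = 47.52 kW
Heat supplied = 47.52 kJ/s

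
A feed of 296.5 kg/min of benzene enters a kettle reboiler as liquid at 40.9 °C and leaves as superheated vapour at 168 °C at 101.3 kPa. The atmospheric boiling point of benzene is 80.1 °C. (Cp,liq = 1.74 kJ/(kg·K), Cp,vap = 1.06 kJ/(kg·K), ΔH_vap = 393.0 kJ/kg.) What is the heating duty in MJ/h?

Q = 9860 MJ/h

liquid 40.9→80.1 °C: 68.208 kJ/kg
vaporisation at 80.1 °C: 393 kJ/kg
vapour 80.1→168 °C: 93.174 kJ/kg
Δh = 68.208 + 393 + 93.174 = 554.38 kJ/kg
Q = ṁ·Δh = 296.5 kg/min × 554.38 kJ/kg = 164370 kJ/min
|Q| = 2739.6 kW = 9862.5 MJ/h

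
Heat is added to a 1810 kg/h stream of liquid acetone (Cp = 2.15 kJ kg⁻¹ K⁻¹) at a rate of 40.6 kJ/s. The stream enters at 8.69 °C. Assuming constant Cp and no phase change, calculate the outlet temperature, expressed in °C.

T_out = 46.2 °C

Q = 40.6 kJ/s = 146160 kJ/h
ΔT = Q/(ṁ·Cp) = 146160/(1810×2.15) = 37.559 K
T_out = 8.69 + 37.559 = 46.249 °C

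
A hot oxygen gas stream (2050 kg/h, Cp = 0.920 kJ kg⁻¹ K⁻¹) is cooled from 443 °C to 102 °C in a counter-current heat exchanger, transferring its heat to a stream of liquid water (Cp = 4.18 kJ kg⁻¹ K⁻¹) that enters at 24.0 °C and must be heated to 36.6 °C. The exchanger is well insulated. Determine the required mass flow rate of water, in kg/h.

ṁ_c = 12200 kg/h

Heat released by hot stream: Q = 2050 × 0.920 × (443 − 102) = 643130 kJ/h
Energy balance on cold side (adiabatic exchanger): Q = ṁ_c·Cp_c·(T_c,out − T_c,in)
ṁ_c = 643130 / [4.18 × (36.6 − 24.0)] = 12211 kg/h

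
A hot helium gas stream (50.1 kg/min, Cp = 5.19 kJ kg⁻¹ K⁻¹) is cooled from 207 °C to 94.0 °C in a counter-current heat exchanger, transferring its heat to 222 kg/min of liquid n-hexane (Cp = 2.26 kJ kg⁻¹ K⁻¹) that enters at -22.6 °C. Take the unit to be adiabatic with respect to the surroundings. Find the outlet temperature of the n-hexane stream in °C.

Heat released by hot stream: Q = 50.1 × 5.19 × (207 − 94.0) = 29382 kJ/min
Energy balance on cold side (adiabatic exchanger): Q = ṁ_c·Cp_c·(T_c,out − T_c,in)
T_c,out = -22.6 + 29382/(222 × 2.26) = 35.963 °C

T_c,out = 36.0 °C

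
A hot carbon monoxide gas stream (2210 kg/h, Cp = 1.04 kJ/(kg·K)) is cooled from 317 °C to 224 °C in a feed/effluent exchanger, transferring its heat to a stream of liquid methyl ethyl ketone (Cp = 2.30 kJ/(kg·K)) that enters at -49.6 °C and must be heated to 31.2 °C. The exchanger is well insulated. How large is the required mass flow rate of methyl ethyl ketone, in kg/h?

ṁ_c = 1150 kg/h

Heat released by hot stream: Q = 2210 × 1.04 × (317 − 224) = 213750 kJ/h
Energy balance on cold side (adiabatic exchanger): Q = ṁ_c·Cp_c·(T_c,out − T_c,in)
ṁ_c = 213750 / [2.30 × (31.2 − -49.6)] = 1150.2 kg/h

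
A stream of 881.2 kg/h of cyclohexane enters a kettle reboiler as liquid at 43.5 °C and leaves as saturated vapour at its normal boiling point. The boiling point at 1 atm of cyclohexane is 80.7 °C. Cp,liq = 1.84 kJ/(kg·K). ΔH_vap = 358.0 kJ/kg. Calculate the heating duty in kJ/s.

liquid 43.5→80.7 °C: 68.448 kJ/kg
vaporisation at 80.7 °C: 358 kJ/kg
Δh = 68.448 + 358 = 426.45 kJ/kg
Q = ṁ·Δh = 881.2 kg/h × 426.45 kJ/kg = 375790 kJ/h
|Q| = 104.38 kW

Q = 104 kJ/s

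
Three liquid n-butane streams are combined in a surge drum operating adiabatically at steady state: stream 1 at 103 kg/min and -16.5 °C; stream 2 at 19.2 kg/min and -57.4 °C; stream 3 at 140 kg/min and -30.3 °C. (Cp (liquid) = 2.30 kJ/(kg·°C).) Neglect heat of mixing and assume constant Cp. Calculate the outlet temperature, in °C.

No heat crosses the boundary, so H_out = H_in.
T_out = Σ ṁᵢCp,ᵢTᵢ / Σ ṁᵢCp,ᵢ
      = -16200 / 603.06 = -26.863 °C

T_out = -26.9 °C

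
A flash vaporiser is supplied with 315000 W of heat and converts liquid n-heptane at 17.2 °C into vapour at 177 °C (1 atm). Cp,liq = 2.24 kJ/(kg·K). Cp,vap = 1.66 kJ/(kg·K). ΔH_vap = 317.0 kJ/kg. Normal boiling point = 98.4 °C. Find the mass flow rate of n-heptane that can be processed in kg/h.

ṁ = 1800 kg/h

Δh = 2.24×(98.4−17.2) + 317.0 + 1.66×(177−98.4) = 629.36 kJ/kg
Q = 315000 W = 315 kJ/s = 1.134e+06 kJ/h
ṁ = Q/Δh = 1.134e+06 / 629.36 = 1801.8 kg/h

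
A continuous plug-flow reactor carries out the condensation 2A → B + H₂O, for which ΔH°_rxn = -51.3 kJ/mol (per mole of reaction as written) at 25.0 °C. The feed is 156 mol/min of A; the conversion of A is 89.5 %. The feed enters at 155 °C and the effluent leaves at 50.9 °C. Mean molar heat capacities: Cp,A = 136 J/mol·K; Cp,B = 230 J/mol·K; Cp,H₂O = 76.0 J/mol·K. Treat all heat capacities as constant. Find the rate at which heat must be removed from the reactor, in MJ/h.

Extent of reaction ξ = 0.895 × 156 / 2 = 69.81 mol/min
Reaction term: ξ·ΔH°_rxn = 69.81 × -51.3 = -3581.3 kJ/min
Sensible, feed 155→25 °C: -2758.1 kJ/min
Outlet flows (mol/min): A 16.38, B 69.81, H₂O 69.81
Sensible, products 25→50.9 °C: 610.97 kJ/min
Q = ΔH = -5728.4 kJ/min = -95.473 kW
Heat removed = 343.7 MJ/h

Q_out = 344 MJ/h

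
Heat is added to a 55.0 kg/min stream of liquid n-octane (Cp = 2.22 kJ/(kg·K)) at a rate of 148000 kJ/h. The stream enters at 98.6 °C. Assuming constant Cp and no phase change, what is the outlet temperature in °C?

Q = 148000 kJ/h = 2466.7 kJ/min
ΔT = Q/(ṁ·Cp) = 2466.7/(55.0×2.22) = 20.202 K
T_out = 98.6 + 20.202 = 118.8 °C

T_out = 119 °C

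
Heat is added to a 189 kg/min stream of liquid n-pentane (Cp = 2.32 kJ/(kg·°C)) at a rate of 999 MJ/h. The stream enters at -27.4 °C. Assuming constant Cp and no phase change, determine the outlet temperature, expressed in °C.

Q = 999 MJ/h = 16650 kJ/min
ΔT = Q/(ṁ·Cp) = 16650/(189×2.32) = 37.972 K
T_out = -27.4 + 37.972 = 10.572 °C

T_out = 10.6 °C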